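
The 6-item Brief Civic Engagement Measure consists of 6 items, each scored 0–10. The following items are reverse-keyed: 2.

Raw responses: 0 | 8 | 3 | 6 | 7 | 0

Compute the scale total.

Reverse-keyed items use 10 − raw:
  item 2: 10 − 8 = 2
Scored responses: 0, 2, 3, 6, 7, 0
Total = 0 + 2 + 3 + 6 + 7 + 0 = 18

18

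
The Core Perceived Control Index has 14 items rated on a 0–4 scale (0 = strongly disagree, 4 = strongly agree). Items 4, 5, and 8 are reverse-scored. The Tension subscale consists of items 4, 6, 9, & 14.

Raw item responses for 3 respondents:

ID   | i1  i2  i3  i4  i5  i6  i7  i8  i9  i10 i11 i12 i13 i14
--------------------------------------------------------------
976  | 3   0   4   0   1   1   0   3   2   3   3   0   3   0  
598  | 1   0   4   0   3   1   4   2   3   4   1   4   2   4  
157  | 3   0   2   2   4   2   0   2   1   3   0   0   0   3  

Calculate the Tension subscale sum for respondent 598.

Respondent 598 raw: 1, 0, 4, 0, 3, 1, 4, 2, 3, 4, 1, 4, 2, 4.
Tension items: 4, 6, 9, 14.
Reverse-coded (reverse-coded value = 4 − response):
  item 4: 4 − 0 = 4
  item 6: 1
  item 9: 3
  item 14: 4
Sum = 4 + 1 + 3 + 4 = 12

12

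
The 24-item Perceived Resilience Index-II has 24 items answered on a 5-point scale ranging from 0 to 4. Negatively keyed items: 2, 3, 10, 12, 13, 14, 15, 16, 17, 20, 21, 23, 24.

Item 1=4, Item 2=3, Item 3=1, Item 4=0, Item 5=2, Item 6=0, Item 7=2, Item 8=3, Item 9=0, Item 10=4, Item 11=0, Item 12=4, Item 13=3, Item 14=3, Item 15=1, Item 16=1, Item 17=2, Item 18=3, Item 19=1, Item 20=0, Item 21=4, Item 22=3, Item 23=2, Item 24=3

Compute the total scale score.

39

Raw sum = 49. Negatively keyed items: 2, 3, 10, 12, 13, 14, 15, 16, 17, 20, 21, 23, 24; their raw sum = 31.
Each reversal replaces raw with 4 − raw, changing the total by 4 − 2·raw per item.
Total = 49 + 13·4 − 2·31 = 49 + 52 − 62 = 39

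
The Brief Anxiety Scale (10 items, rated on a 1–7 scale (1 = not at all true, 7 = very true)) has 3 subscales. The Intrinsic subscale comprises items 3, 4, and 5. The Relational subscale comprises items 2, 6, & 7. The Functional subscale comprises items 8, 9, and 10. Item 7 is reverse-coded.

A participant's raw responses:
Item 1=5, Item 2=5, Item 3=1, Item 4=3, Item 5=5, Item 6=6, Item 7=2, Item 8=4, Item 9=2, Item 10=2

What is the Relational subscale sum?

17

Relational items: 2, 6, 7.
Of these, item 7 is reverse-coded; reverse-coded value = 8 − response.
  item 2: 5
  item 6: 6
  item 7: 8 − 2 = 6
Sum = 5 + 6 + 6 = 17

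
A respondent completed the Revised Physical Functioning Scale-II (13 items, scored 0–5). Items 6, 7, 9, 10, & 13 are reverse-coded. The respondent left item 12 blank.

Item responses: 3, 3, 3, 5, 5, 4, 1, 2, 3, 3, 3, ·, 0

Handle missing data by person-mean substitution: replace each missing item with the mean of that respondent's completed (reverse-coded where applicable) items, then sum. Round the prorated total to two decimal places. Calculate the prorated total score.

41.17

Reverse-coded (on a 0–5 scale, reversed = 5 − raw):
  item 6: 5 − 4 = 1
  item 7: 5 − 1 = 4
  item 9: 5 − 3 = 2
  item 10: 5 − 3 = 2
  item 13: 5 − 0 = 5
Completed scored items (12 of 13): 3, 3, 3, 5, 5, 1, 4, 2, 2, 2, 3, 5; sum = 38.
Person mean = 38 / 12 ≈ 3.1667
Prorated total = (38 / 12) × 13 = 41.17 (to 2 dp)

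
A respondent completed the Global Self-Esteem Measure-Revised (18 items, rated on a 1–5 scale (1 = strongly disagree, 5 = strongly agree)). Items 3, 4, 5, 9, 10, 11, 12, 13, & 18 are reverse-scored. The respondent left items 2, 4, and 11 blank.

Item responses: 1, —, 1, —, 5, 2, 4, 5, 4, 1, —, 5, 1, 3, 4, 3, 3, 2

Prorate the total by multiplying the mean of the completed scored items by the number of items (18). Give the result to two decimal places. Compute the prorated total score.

Reverse-coded (reverse-coded value = 6 − response):
  item 3: 6 − 1 = 5
  item 5: 6 − 5 = 1
  item 9: 6 − 4 = 2
  item 10: 6 − 1 = 5
  item 12: 6 − 5 = 1
  item 13: 6 − 1 = 5
  item 18: 6 − 2 = 4
Completed scored items (15 of 18): 1, 5, 1, 2, 4, 5, 2, 5, 1, 5, 3, 4, 3, 3, 4; sum = 48.
Person mean = 48 / 15 ≈ 3.2000
Prorated total = (48 / 15) × 18 = 57.60 (to 2 dp)

57.60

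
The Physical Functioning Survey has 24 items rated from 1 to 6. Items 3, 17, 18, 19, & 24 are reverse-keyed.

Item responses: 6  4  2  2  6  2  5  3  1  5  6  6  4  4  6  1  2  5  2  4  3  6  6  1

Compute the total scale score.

Raw sum = 92. Reverse-keyed items: 3, 17, 18, 19, 24; their raw sum = 12.
Each reversal replaces raw with 7 − raw, changing the total by 7 − 2·raw per item.
Total = 92 + 5·7 − 2·12 = 92 + 35 − 24 = 103

103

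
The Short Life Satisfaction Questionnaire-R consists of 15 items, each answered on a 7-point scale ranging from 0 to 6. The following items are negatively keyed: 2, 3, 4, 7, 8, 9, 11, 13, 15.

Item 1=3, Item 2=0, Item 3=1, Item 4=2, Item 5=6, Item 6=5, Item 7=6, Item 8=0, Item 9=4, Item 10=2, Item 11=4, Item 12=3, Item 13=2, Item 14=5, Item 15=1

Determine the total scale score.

58

Apply reverse scoring (reverse-coded value = 6 − response):
  item 2: 6 − 0 = 6
  item 3: 6 − 1 = 5
  item 4: 6 − 2 = 4
  item 7: 6 − 6 = 0
  item 8: 6 − 0 = 6
  item 9: 6 − 4 = 2
  item 11: 6 − 4 = 2
  item 13: 6 − 2 = 4
  item 15: 6 − 1 = 5
Scored items: 3, 6, 5, 4, 6, 5, 0, 6, 2, 2, 2, 3, 4, 5, 5
Total = 3 + 6 + 5 + 4 + 6 + 5 + 0 + 6 + 2 + 2 + 2 + 3 + 4 + 5 + 5 = 58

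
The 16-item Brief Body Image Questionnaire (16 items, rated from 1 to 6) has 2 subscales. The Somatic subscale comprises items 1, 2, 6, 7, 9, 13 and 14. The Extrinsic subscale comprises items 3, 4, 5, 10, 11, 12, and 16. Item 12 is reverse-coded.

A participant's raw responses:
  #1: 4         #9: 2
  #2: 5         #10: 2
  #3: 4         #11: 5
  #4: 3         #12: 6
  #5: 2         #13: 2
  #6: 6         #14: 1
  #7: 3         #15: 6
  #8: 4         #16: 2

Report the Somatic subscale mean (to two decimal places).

3.29

Somatic items: 1, 2, 6, 7, 9, 13, 14.
  item 1: 4
  item 2: 5
  item 6: 6
  item 7: 3
  item 9: 2
  item 13: 2
  item 14: 1
Sum = 4 + 5 + 6 + 3 + 2 + 2 + 1 = 23
Mean = 23 / 7 = 3.29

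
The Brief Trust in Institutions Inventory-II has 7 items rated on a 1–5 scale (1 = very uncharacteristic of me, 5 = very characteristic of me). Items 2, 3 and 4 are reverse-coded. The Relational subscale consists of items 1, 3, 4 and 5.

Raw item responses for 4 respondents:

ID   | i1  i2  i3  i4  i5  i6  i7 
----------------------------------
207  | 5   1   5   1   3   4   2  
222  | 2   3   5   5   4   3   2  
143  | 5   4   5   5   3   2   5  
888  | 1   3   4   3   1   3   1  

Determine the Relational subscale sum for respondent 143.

10

Respondent 143 raw: 5, 4, 5, 5, 3, 2, 5.
Relational items: 1, 3, 4, 5.
Reverse-coded (reverse-coded value = 6 − response):
  item 1: 5
  item 3: 6 − 5 = 1
  item 4: 6 − 5 = 1
  item 5: 3
Sum = 5 + 1 + 1 + 3 = 10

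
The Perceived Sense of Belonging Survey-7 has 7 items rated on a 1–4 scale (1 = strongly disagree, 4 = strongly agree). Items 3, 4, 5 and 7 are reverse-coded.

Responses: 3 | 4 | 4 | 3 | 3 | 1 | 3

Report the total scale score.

Raw sum = 21. Reverse-coded items: 3, 4, 5, 7; their raw sum = 13.
Each reversal replaces raw with 5 − raw, changing the total by 5 − 2·raw per item.
Total = 21 + 4·5 − 2·13 = 21 + 20 − 26 = 15

15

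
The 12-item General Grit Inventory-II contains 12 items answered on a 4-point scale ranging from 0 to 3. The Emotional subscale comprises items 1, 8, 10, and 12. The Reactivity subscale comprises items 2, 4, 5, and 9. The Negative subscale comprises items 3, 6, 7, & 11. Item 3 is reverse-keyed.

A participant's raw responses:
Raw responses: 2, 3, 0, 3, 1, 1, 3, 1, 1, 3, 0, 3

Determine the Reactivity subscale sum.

Reactivity items: 2, 4, 5, 9.
  item 2: 3
  item 4: 3
  item 5: 1
  item 9: 1
Sum = 3 + 3 + 1 + 1 = 8

8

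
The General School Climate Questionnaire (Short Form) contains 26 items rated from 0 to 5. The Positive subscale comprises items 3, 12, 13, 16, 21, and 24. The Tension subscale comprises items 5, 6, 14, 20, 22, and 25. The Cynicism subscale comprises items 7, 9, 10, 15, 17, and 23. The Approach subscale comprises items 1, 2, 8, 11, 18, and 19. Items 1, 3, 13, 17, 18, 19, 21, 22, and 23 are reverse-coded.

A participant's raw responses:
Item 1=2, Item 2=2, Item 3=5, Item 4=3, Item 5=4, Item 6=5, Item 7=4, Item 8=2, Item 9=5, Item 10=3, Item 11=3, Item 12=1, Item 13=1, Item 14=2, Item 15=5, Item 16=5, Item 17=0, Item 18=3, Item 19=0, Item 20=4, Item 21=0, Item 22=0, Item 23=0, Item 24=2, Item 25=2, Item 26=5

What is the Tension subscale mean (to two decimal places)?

Tension items: 5, 6, 14, 20, 22, 25.
Of these, item 22 is reverse-coded; reversed = (0+5) − raw = 5 − raw.
  item 5: 4
  item 6: 5
  item 14: 2
  item 20: 4
  item 22: 5 − 0 = 5
  item 25: 2
Sum = 4 + 5 + 2 + 4 + 5 + 2 = 22
Mean = 22 / 6 = 3.67

3.67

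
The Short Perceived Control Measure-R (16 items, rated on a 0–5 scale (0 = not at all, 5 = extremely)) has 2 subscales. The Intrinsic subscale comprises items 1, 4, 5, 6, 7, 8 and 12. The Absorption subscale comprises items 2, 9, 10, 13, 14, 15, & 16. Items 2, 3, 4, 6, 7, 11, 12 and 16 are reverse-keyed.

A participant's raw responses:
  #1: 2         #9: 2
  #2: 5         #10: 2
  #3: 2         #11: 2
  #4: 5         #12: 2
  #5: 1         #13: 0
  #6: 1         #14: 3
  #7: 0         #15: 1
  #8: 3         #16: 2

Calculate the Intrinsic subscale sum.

Intrinsic items: 1, 4, 5, 6, 7, 8, 12.
Of these, items 4, 6, 7, and 12 are reverse-keyed; reversed = (0+5) − raw = 5 − raw.
  item 1: 2
  item 4: 5 − 5 = 0
  item 5: 1
  item 6: 5 − 1 = 4
  item 7: 5 − 0 = 5
  item 8: 3
  item 12: 5 − 2 = 3
Sum = 2 + 0 + 1 + 4 + 5 + 3 + 3 = 18

18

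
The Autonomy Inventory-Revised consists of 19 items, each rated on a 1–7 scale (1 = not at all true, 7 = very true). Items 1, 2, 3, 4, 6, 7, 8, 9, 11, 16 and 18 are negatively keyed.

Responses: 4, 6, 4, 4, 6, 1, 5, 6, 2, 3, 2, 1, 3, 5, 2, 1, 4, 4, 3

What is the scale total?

76

Reversing items 1, 2, 3, 4, 6, 7, 8, 9, 11, 16, and 18 with 8 − raw:
Total = (8−4) + (8−6) + (8−4) + (8−4) + 6 + (8−1) + (8−5) + (8−6) + (8−2) + 3 + (8−2) + 1 + 3 + 5 + 2 + (8−1) + 4 + (8−4) + 3
      = 4 + 2 + 4 + 4 + 6 + 7 + 3 + 2 + 6 + 3 + 6 + 1 + 3 + 5 + 2 + 7 + 4 + 4 + 3 = 76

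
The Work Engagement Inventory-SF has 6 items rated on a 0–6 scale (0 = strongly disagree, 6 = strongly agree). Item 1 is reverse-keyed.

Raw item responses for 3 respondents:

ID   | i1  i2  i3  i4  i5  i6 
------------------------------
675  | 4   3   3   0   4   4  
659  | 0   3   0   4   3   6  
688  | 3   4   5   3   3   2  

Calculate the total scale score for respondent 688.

Respondent 688 raw: 3, 4, 5, 3, 3, 2.
Reverse-coded (reversed = (0+6) − raw = 6 − raw):
  item 1: 6 − 3 = 3
  item 2: 4
  item 3: 5
  item 4: 3
  item 5: 3
  item 6: 2
Sum = 3 + 4 + 5 + 3 + 3 + 2 = 20

20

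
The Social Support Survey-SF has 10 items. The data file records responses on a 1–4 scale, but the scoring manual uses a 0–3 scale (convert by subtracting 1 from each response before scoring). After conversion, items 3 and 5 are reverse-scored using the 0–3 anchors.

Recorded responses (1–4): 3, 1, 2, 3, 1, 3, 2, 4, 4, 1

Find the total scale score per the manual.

Convert to 0–3: 2, 0, 1, 2, 0, 2, 1, 3, 3, 0
Reverse-coded (reversed = (0+3) − raw = 3 − raw):
  item 3: 3 − 1 = 2
  item 5: 3 − 0 = 3
Scored: 2, 0, 2, 2, 3, 2, 1, 3, 3, 0
Total = 18

18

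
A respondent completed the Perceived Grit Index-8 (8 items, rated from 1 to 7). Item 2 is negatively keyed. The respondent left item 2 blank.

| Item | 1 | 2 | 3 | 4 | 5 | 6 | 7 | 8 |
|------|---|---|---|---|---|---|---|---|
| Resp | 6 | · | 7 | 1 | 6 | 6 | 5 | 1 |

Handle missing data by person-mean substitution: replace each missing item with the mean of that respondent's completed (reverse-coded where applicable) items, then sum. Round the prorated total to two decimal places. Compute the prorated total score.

Reverse-coded (reverse-coded value = 8 − response):
Completed scored items (7 of 8): 6, 7, 1, 6, 6, 5, 1; sum = 32.
Person mean = 32 / 7 ≈ 4.5714
Prorated total = (32 / 7) × 8 = 36.57 (to 2 dp)

36.57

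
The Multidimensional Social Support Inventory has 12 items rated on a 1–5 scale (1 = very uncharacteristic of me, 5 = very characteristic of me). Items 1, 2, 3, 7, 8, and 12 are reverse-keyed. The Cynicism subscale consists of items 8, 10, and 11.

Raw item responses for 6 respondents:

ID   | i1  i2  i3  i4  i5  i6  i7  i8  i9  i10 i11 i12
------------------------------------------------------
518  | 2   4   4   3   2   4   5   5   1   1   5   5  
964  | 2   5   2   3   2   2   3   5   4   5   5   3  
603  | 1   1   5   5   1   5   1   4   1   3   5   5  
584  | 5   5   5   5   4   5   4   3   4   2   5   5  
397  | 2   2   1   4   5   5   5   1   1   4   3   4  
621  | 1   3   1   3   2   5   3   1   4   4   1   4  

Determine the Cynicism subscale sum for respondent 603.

10

Respondent 603 raw: 1, 1, 5, 5, 1, 5, 1, 4, 1, 3, 5, 5.
Cynicism items: 8, 10, 11.
Reverse-coded (on a 1–5 scale, reversed = 6 − raw):
  item 8: 6 − 4 = 2
  item 10: 3
  item 11: 5
Sum = 2 + 3 + 5 = 10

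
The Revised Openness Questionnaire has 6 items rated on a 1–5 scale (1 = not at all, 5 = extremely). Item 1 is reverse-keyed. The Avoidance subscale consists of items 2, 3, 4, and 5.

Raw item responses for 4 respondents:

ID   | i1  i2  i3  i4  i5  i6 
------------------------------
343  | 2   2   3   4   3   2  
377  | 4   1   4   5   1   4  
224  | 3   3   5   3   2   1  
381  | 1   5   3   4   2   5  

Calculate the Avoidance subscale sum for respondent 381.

Respondent 381 raw: 1, 5, 3, 4, 2, 5.
Avoidance items: 2, 3, 4, 5.
Reverse-coded (reverse-coded value = 6 − response):
  item 2: 5
  item 3: 3
  item 4: 4
  item 5: 2
Sum = 5 + 3 + 4 + 2 = 14

14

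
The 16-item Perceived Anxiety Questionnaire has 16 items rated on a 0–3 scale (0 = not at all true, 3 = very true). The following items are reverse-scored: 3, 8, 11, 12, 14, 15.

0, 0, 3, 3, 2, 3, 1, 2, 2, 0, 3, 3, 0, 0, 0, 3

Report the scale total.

Reverse-coded items (reversed = (0+3) − raw = 3 − raw):
  item 3: 3 − 3 = 0
  item 8: 3 − 2 = 1
  item 11: 3 − 3 = 0
  item 12: 3 − 3 = 0
  item 14: 3 − 0 = 3
  item 15: 3 − 0 = 3
After reverse-coding: 0, 0, 0, 3, 2, 3, 1, 1, 2, 0, 0, 0, 0, 3, 3, 3
Total = 0 + 0 + 0 + 3 + 2 + 3 + 1 + 1 + 2 + 0 + 0 + 0 + 0 + 3 + 3 + 3 = 21

21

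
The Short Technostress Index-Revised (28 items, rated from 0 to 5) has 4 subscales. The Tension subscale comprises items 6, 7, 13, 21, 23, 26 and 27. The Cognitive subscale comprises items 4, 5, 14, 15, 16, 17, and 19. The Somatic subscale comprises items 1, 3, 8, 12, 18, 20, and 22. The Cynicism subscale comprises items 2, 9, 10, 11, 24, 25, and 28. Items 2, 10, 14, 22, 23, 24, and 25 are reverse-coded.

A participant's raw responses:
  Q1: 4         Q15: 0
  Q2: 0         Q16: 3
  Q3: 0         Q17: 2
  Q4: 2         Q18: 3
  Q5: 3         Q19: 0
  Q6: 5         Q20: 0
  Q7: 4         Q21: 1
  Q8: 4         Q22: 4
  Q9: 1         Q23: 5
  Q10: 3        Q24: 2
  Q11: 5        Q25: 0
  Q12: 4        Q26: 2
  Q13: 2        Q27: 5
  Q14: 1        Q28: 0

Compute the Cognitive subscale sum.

Cognitive items: 4, 5, 14, 15, 16, 17, 19.
Of these, item 14 is reverse-coded; on a 0–5 scale, reversed = 5 − raw.
  item 4: 2
  item 5: 3
  item 14: 5 − 1 = 4
  item 15: 0
  item 16: 3
  item 17: 2
  item 19: 0
Sum = 2 + 3 + 4 + 0 + 3 + 2 + 0 = 14

14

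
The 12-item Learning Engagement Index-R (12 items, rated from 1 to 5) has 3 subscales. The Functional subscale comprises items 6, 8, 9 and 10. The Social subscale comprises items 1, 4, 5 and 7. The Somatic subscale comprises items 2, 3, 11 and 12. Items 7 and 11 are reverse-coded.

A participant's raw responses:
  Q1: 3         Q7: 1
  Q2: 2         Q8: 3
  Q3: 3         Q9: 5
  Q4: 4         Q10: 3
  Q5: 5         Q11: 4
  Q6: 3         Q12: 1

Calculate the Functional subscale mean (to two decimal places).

Functional items: 6, 8, 9, 10.
  item 6: 3
  item 8: 3
  item 9: 5
  item 10: 3
Sum = 3 + 3 + 5 + 3 = 14
Mean = 14 / 4 = 3.50

3.50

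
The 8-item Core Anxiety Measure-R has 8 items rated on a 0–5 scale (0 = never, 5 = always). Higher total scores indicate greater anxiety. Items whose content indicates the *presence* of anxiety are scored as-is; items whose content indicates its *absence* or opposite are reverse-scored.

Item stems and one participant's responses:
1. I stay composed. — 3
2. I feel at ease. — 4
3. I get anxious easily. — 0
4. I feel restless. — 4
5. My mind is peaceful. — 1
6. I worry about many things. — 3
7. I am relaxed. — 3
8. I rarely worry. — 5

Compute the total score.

Items 1, 2, 5, 7, 8 describe the absence/opposite of anxiety → reverse-score.
reverse-coded value = 5 − response.
  item 1: 5 − 3 = 2
  item 2: 5 − 4 = 1
  item 3: 0
  item 4: 4
  item 5: 5 − 1 = 4
  item 6: 3
  item 7: 5 − 3 = 2
  item 8: 5 − 5 = 0
Total = 2 + 1 + 0 + 4 + 4 + 3 + 2 + 0 = 16

16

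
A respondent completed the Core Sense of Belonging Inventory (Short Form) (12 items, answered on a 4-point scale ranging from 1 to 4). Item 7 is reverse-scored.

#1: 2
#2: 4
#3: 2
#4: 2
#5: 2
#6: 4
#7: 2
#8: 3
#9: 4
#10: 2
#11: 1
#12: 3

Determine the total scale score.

Reversing item 7 with 5 − raw:
Total = 2 + 4 + 2 + 2 + 2 + 4 + (5−2) + 3 + 4 + 2 + 1 + 3
      = 2 + 4 + 2 + 2 + 2 + 4 + 3 + 3 + 4 + 2 + 1 + 3 = 32

32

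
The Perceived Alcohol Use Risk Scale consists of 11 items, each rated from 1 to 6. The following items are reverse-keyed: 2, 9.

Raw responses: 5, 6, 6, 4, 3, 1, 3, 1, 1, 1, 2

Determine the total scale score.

33

Apply reverse scoring (on a 1–6 scale, reversed = 7 − raw):
  item 2: 7 − 6 = 1
  item 9: 7 − 1 = 6
Scored items: 5, 1, 6, 4, 3, 1, 3, 1, 6, 1, 2
Total = 5 + 1 + 6 + 4 + 3 + 1 + 3 + 1 + 6 + 1 + 2 = 33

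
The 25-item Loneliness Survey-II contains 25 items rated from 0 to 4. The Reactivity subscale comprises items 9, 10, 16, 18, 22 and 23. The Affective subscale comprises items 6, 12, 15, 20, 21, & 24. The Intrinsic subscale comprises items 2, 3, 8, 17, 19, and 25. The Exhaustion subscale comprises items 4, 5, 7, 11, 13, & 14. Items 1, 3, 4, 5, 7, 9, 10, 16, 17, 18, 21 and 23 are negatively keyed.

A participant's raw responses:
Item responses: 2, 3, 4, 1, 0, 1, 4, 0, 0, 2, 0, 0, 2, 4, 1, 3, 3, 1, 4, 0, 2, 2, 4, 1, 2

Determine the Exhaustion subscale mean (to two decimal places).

Exhaustion items: 4, 5, 7, 11, 13, 14.
Of these, items 4, 5 and 7 are negatively keyed; on a 0–4 scale, reversed = 4 − raw.
  item 4: 4 − 1 = 3
  item 5: 4 − 0 = 4
  item 7: 4 − 4 = 0
  item 11: 0
  item 13: 2
  item 14: 4
Sum = 3 + 4 + 0 + 0 + 2 + 4 = 13
Mean = 13 / 6 = 2.17

2.17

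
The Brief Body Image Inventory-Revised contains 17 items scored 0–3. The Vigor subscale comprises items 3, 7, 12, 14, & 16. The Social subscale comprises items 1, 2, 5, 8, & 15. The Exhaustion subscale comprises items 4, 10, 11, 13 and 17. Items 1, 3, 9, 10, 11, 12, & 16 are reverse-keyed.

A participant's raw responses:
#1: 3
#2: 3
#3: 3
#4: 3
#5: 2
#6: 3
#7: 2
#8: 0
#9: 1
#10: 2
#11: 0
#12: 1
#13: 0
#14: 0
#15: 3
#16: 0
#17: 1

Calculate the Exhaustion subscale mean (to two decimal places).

Exhaustion items: 4, 10, 11, 13, 17.
Of these, items 10 & 11 are reverse-keyed; reverse-coded value = 3 − response.
  item 4: 3
  item 10: 3 − 2 = 1
  item 11: 3 − 0 = 3
  item 13: 0
  item 17: 1
Sum = 3 + 1 + 3 + 0 + 1 = 8
Mean = 8 / 5 = 1.60

1.60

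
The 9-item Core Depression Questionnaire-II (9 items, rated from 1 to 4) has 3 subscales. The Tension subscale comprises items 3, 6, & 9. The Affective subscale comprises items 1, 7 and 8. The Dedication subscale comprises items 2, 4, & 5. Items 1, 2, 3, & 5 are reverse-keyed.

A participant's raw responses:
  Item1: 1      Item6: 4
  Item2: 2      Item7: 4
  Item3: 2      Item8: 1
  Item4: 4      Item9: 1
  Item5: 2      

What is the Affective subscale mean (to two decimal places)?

3.00

Affective items: 1, 7, 8.
Of these, item 1 is reverse-keyed; on a 1–4 scale, reversed = 5 − raw.
  item 1: 5 − 1 = 4
  item 7: 4
  item 8: 1
Sum = 4 + 4 + 1 = 9
Mean = 9 / 3 = 3.00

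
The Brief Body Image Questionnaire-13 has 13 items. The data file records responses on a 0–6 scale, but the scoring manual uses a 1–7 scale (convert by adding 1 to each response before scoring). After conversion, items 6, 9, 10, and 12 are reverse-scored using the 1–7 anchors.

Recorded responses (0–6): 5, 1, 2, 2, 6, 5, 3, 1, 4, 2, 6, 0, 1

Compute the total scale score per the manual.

53

Convert to 1–7: 6, 2, 3, 3, 7, 6, 4, 2, 5, 3, 7, 1, 2
Reverse-coded (on a 1–7 scale, reversed = 8 − raw):
  item 6: 8 − 6 = 2
  item 9: 8 − 5 = 3
  item 10: 8 − 3 = 5
  item 12: 8 − 1 = 7
Scored: 6, 2, 3, 3, 7, 2, 4, 2, 3, 5, 7, 7, 2
Total = 53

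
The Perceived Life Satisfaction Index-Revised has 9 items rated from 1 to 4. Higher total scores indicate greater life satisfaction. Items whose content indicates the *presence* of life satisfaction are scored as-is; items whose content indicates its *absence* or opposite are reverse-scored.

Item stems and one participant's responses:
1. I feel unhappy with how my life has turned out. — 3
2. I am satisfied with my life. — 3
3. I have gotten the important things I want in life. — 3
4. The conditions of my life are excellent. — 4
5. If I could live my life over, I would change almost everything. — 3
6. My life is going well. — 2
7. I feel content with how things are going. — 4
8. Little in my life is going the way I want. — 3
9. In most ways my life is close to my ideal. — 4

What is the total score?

Items 1, 5, 8 describe the absence/opposite of life satisfaction → reverse-score.
on a 1–4 scale, reversed = 5 − raw.
  item 1: 5 − 3 = 2
  item 2: 3
  item 3: 3
  item 4: 4
  item 5: 5 − 3 = 2
  item 6: 2
  item 7: 4
  item 8: 5 − 3 = 2
  item 9: 4
Total = 2 + 3 + 3 + 4 + 2 + 2 + 4 + 2 + 4 = 26

26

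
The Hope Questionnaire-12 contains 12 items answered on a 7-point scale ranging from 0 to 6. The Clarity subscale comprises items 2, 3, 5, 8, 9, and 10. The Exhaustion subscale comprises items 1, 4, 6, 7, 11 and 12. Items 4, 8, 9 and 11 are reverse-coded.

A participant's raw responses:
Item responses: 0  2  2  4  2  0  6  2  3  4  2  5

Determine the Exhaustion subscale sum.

17

Exhaustion items: 1, 4, 6, 7, 11, 12.
Of these, items 4 and 11 are reverse-coded; reversed = (0+6) − raw = 6 − raw.
  item 1: 0
  item 4: 6 − 4 = 2
  item 6: 0
  item 7: 6
  item 11: 6 − 2 = 4
  item 12: 5
Sum = 0 + 2 + 0 + 6 + 4 + 5 = 17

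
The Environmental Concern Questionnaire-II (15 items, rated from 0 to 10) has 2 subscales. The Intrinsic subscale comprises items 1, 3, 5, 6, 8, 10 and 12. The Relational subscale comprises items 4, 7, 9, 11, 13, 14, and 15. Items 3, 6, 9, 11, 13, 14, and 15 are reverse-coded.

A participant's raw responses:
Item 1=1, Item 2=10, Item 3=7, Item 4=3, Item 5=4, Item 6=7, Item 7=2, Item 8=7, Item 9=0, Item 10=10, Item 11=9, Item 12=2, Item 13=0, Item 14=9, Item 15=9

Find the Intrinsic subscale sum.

Intrinsic items: 1, 3, 5, 6, 8, 10, 12.
Of these, items 3 and 6 are reverse-coded; on a 0–10 scale, reversed = 10 − raw.
  item 1: 1
  item 3: 10 − 7 = 3
  item 5: 4
  item 6: 10 − 7 = 3
  item 8: 7
  item 10: 10
  item 12: 2
Sum = 1 + 3 + 4 + 3 + 7 + 10 + 2 = 30

30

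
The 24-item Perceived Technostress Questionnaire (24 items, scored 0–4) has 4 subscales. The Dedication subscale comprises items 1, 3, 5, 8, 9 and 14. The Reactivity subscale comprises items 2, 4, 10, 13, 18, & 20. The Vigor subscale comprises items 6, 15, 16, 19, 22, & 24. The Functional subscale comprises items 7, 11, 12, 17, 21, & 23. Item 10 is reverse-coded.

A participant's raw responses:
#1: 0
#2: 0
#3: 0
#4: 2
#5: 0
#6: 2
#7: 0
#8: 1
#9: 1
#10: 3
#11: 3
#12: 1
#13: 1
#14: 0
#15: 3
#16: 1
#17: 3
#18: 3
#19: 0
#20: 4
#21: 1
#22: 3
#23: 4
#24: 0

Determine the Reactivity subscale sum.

11

Reactivity items: 2, 4, 10, 13, 18, 20.
Of these, item 10 is reverse-coded; reverse-coded value = 4 − response.
  item 2: 0
  item 4: 2
  item 10: 4 − 3 = 1
  item 13: 1
  item 18: 3
  item 20: 4
Sum = 0 + 2 + 1 + 1 + 3 + 4 = 11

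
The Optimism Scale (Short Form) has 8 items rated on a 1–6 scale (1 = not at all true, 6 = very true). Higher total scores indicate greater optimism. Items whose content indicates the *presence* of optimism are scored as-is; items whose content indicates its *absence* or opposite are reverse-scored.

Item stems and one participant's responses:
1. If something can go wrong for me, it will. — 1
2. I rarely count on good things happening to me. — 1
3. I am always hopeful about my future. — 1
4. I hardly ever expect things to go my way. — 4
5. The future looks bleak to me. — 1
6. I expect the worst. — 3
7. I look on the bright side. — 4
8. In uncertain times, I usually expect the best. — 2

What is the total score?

32

Items 1, 2, 4, 5, 6 describe the absence/opposite of optimism → reverse-score.
on a 1–6 scale, reversed = 7 − raw.
  item 1: 7 − 1 = 6
  item 2: 7 − 1 = 6
  item 3: 1
  item 4: 7 − 4 = 3
  item 5: 7 − 1 = 6
  item 6: 7 − 3 = 4
  item 7: 4
  item 8: 2
Total = 6 + 6 + 1 + 3 + 6 + 4 + 4 + 2 = 32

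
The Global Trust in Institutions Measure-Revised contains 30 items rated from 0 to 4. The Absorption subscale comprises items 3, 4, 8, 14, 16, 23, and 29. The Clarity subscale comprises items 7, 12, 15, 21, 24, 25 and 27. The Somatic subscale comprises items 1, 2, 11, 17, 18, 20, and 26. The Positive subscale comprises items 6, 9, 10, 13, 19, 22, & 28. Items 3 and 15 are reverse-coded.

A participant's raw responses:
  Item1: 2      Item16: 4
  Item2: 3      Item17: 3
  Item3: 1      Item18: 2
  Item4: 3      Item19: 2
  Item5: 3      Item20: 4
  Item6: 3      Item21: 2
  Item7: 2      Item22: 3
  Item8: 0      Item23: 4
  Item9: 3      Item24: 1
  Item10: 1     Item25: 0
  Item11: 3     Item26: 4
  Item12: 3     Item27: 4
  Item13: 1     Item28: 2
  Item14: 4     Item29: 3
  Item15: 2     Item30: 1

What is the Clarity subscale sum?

Clarity items: 7, 12, 15, 21, 24, 25, 27.
Of these, item 15 is reverse-coded; reversed = (0+4) − raw = 4 − raw.
  item 7: 2
  item 12: 3
  item 15: 4 − 2 = 2
  item 21: 2
  item 24: 1
  item 25: 0
  item 27: 4
Sum = 2 + 3 + 2 + 2 + 1 + 0 + 4 = 14

14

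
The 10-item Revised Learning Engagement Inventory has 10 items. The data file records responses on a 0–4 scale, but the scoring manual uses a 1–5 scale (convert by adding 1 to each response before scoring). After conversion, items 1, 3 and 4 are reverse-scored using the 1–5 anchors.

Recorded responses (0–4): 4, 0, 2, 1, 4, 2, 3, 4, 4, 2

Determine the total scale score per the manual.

Convert to 1–5: 5, 1, 3, 2, 5, 3, 4, 5, 5, 3
Reverse-coded (reverse-coded value = 6 − response):
  item 1: 6 − 5 = 1
  item 3: 6 − 3 = 3
  item 4: 6 − 2 = 4
Scored: 1, 1, 3, 4, 5, 3, 4, 5, 5, 3
Total = 34

34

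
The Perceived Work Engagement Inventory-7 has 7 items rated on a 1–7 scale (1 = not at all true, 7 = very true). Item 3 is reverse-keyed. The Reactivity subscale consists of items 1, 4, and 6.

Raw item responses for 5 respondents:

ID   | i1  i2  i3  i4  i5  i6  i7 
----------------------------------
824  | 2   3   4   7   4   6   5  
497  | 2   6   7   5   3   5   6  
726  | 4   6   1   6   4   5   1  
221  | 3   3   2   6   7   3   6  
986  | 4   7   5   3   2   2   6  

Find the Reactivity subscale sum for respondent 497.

12

Respondent 497 raw: 2, 6, 7, 5, 3, 5, 6.
Reactivity items: 1, 4, 6.
Reverse-coded (reverse-coded value = 8 − response):
  item 1: 2
  item 4: 5
  item 6: 5
Sum = 2 + 5 + 5 = 12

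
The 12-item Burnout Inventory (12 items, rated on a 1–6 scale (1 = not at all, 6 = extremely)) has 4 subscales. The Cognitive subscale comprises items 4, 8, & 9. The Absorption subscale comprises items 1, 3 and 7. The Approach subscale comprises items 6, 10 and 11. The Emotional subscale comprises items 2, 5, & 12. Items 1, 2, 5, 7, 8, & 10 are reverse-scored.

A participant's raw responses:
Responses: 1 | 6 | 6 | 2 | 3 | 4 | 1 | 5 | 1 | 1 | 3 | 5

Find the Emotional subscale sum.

Emotional items: 2, 5, 12.
Of these, items 2 & 5 are reverse-scored; reverse-coded value = 7 − response.
  item 2: 7 − 6 = 1
  item 5: 7 − 3 = 4
  item 12: 5
Sum = 1 + 4 + 5 = 10

10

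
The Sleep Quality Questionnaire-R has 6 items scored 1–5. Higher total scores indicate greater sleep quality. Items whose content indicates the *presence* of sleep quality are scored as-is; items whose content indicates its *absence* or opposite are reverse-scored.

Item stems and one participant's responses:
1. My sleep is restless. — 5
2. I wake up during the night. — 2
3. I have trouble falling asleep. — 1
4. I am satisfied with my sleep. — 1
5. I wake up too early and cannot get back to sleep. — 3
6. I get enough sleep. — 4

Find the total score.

Items 1, 2, 3, 5 describe the absence/opposite of sleep quality → reverse-score.
reversed = (1+5) − raw = 6 − raw.
  item 1: 6 − 5 = 1
  item 2: 6 − 2 = 4
  item 3: 6 − 1 = 5
  item 4: 1
  item 5: 6 − 3 = 3
  item 6: 4
Total = 1 + 4 + 5 + 1 + 3 + 4 = 18

18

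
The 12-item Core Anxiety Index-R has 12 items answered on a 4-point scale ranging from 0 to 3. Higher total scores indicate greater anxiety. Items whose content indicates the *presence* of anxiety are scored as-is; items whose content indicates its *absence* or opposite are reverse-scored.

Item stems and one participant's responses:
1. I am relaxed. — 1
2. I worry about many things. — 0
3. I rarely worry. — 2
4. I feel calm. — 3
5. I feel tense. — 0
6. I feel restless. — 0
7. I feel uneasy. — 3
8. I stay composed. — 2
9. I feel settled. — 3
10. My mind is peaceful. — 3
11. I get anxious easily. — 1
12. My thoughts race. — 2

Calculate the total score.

Items 1, 3, 4, 8, 9, 10 describe the absence/opposite of anxiety → reverse-score.
on a 0–3 scale, reversed = 3 − raw.
  item 1: 3 − 1 = 2
  item 2: 0
  item 3: 3 − 2 = 1
  item 4: 3 − 3 = 0
  item 5: 0
  item 6: 0
  item 7: 3
  item 8: 3 − 2 = 1
  item 9: 3 − 3 = 0
  item 10: 3 − 3 = 0
  item 11: 1
  item 12: 2
Total = 2 + 0 + 1 + 0 + 0 + 0 + 3 + 1 + 0 + 0 + 1 + 2 = 10

10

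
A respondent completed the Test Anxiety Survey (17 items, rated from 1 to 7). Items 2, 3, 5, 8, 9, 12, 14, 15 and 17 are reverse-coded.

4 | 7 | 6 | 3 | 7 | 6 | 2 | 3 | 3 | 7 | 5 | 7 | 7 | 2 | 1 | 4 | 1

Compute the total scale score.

Reverse-coded items (reversed = (1+7) − raw = 8 − raw):
  item 2: 8 − 7 = 1
  item 3: 8 − 6 = 2
  item 5: 8 − 7 = 1
  item 8: 8 − 3 = 5
  item 9: 8 − 3 = 5
  item 12: 8 − 7 = 1
  item 14: 8 − 2 = 6
  item 15: 8 − 1 = 7
  item 17: 8 − 1 = 7
Scored items: 4, 1, 2, 3, 1, 6, 2, 5, 5, 7, 5, 1, 7, 6, 7, 4, 7
Total = 4 + 1 + 2 + 3 + 1 + 6 + 2 + 5 + 5 + 7 + 5 + 1 + 7 + 6 + 7 + 4 + 7 = 73

73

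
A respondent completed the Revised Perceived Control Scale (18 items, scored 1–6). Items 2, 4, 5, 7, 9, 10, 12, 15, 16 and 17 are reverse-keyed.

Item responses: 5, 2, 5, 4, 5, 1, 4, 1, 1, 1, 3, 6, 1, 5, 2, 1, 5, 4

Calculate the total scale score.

64

Raw sum = 56. Reverse-keyed items: 2, 4, 5, 7, 9, 10, 12, 15, 16, 17; their raw sum = 31.
Each reversal replaces raw with 7 − raw, changing the total by 7 − 2·raw per item.
Total = 56 + 10·7 − 2·31 = 56 + 70 − 62 = 64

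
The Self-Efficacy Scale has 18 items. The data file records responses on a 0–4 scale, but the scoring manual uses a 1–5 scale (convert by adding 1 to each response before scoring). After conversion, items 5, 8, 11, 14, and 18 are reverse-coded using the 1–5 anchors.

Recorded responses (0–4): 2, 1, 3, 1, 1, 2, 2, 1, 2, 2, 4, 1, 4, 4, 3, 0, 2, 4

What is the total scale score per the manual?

49

Convert to 1–5: 3, 2, 4, 2, 2, 3, 3, 2, 3, 3, 5, 2, 5, 5, 4, 1, 3, 5
Reverse-coded (reverse-coded value = 6 − response):
  item 5: 6 − 2 = 4
  item 8: 6 − 2 = 4
  item 11: 6 − 5 = 1
  item 14: 6 − 5 = 1
  item 18: 6 − 5 = 1
Scored: 3, 2, 4, 2, 4, 3, 3, 4, 3, 3, 1, 2, 5, 1, 4, 1, 3, 1
Total = 49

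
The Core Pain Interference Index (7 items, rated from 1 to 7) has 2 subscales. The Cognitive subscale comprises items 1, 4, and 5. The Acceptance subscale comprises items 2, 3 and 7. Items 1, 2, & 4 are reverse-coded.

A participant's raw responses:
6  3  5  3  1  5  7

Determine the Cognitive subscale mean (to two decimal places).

Cognitive items: 1, 4, 5.
Of these, items 1 & 4 are reverse-coded; reversed = (1+7) − raw = 8 − raw.
  item 1: 8 − 6 = 2
  item 4: 8 − 3 = 5
  item 5: 1
Sum = 2 + 5 + 1 = 8
Mean = 8 / 3 = 2.67

2.67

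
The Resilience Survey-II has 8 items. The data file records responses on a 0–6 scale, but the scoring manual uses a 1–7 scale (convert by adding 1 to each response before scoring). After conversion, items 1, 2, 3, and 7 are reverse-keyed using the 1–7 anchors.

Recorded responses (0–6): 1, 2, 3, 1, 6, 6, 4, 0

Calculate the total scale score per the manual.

35

Convert to 1–7: 2, 3, 4, 2, 7, 7, 5, 1
Reverse-coded (reverse-coded value = 8 − response):
  item 1: 8 − 2 = 6
  item 2: 8 − 3 = 5
  item 3: 8 − 4 = 4
  item 7: 8 − 5 = 3
Scored: 6, 5, 4, 2, 7, 7, 3, 1
Total = 35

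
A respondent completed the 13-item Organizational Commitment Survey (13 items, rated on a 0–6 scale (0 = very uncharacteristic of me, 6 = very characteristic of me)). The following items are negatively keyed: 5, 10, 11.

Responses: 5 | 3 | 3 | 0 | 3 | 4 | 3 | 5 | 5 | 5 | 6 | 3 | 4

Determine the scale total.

39

Apply reverse scoring (reverse-coded value = 6 − response):
  item 5: 6 − 3 = 3
  item 10: 6 − 5 = 1
  item 11: 6 − 6 = 0
Scored responses: 5, 3, 3, 0, 3, 4, 3, 5, 5, 1, 0, 3, 4
Total = 5 + 3 + 3 + 0 + 3 + 4 + 3 + 5 + 5 + 1 + 0 + 3 + 4 = 39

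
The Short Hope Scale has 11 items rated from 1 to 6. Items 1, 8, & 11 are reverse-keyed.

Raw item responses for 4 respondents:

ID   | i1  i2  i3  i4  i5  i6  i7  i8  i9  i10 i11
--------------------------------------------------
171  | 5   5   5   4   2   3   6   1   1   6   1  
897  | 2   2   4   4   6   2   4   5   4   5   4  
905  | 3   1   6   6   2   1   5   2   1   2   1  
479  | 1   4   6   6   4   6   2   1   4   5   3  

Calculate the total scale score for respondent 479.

53

Respondent 479 raw: 1, 4, 6, 6, 4, 6, 2, 1, 4, 5, 3.
Reverse-coded (reversed = (1+6) − raw = 7 − raw):
  item 1: 7 − 1 = 6
  item 2: 4
  item 3: 6
  item 4: 6
  item 5: 4
  item 6: 6
  item 7: 2
  item 8: 7 − 1 = 6
  item 9: 4
  item 10: 5
  item 11: 7 − 3 = 4
Sum = 6 + 4 + 6 + 6 + 4 + 6 + 2 + 6 + 4 + 5 + 4 = 53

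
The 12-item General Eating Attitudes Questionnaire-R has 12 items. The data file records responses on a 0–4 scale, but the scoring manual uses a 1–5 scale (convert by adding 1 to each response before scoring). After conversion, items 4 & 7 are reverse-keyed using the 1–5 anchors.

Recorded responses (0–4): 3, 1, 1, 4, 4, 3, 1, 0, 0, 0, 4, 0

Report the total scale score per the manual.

Convert to 1–5: 4, 2, 2, 5, 5, 4, 2, 1, 1, 1, 5, 1
Reverse-coded (on a 1–5 scale, reversed = 6 − raw):
  item 4: 6 − 5 = 1
  item 7: 6 − 2 = 4
Scored: 4, 2, 2, 1, 5, 4, 4, 1, 1, 1, 5, 1
Total = 31

31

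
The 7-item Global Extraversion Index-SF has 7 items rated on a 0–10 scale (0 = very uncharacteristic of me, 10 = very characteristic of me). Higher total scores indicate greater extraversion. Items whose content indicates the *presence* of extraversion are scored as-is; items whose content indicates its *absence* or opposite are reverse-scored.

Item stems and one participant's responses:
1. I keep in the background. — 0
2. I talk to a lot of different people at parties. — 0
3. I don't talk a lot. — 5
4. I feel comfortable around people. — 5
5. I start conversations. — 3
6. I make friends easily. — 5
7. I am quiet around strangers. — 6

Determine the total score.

Items 1, 3, 7 describe the absence/opposite of extraversion → reverse-score.
on a 0–10 scale, reversed = 10 − raw.
  item 1: 10 − 0 = 10
  item 2: 0
  item 3: 10 − 5 = 5
  item 4: 5
  item 5: 3
  item 6: 5
  item 7: 10 − 6 = 4
Total = 10 + 0 + 5 + 5 + 3 + 5 + 4 = 32

32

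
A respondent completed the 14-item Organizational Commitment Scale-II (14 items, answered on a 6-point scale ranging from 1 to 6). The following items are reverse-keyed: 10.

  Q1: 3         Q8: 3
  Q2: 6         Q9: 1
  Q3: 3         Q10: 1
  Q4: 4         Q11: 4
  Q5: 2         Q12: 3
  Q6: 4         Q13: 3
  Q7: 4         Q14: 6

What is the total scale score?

52

Reverse-keyed items use 7 − raw:
  item 10: 7 − 1 = 6
Scored items: 3, 6, 3, 4, 2, 4, 4, 3, 1, 6, 4, 3, 3, 6
Total = 3 + 6 + 3 + 4 + 2 + 4 + 4 + 3 + 1 + 6 + 4 + 3 + 3 + 6 = 52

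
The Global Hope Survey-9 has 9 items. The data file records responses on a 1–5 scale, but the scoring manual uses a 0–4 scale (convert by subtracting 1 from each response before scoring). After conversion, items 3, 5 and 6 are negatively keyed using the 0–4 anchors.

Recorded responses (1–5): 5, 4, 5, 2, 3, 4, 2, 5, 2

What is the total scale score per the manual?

17

Convert to 0–4: 4, 3, 4, 1, 2, 3, 1, 4, 1
Reverse-coded (reverse-coded value = 4 − response):
  item 3: 4 − 4 = 0
  item 5: 4 − 2 = 2
  item 6: 4 − 3 = 1
Scored: 4, 3, 0, 1, 2, 1, 1, 4, 1
Total = 17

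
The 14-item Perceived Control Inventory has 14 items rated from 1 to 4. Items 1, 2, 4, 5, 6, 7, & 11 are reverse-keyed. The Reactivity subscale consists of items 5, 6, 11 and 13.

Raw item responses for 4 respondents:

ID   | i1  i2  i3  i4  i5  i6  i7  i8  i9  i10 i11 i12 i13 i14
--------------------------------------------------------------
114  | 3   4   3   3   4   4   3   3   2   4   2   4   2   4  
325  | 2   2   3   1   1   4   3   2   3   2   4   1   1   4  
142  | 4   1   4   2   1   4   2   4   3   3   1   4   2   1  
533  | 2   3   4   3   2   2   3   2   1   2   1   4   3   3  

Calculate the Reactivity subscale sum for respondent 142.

Respondent 142 raw: 4, 1, 4, 2, 1, 4, 2, 4, 3, 3, 1, 4, 2, 1.
Reactivity items: 5, 6, 11, 13.
Reverse-coded (reversed = (1+4) − raw = 5 − raw):
  item 5: 5 − 1 = 4
  item 6: 5 − 4 = 1
  item 11: 5 − 1 = 4
  item 13: 2
Sum = 4 + 1 + 4 + 2 = 11

11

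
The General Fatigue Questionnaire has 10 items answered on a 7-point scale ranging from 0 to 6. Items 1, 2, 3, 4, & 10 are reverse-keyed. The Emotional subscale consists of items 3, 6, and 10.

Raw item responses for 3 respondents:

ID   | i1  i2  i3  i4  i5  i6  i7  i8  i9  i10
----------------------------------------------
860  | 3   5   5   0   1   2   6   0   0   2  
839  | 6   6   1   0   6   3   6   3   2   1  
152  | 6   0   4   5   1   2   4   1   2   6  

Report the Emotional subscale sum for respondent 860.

7

Respondent 860 raw: 3, 5, 5, 0, 1, 2, 6, 0, 0, 2.
Emotional items: 3, 6, 10.
Reverse-coded (reversed = (0+6) − raw = 6 − raw):
  item 3: 6 − 5 = 1
  item 6: 2
  item 10: 6 − 2 = 4
Sum = 1 + 2 + 4 = 7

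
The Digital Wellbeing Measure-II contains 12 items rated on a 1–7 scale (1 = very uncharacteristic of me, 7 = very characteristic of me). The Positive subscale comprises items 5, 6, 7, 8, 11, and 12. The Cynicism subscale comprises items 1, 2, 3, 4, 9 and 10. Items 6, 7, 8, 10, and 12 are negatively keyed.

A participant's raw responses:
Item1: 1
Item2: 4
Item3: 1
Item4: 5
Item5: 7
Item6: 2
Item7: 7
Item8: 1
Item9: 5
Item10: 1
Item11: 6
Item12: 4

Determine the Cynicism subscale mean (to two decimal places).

3.83

Cynicism items: 1, 2, 3, 4, 9, 10.
Of these, item 10 is negatively keyed; on a 1–7 scale, reversed = 8 − raw.
  item 1: 1
  item 2: 4
  item 3: 1
  item 4: 5
  item 9: 5
  item 10: 8 − 1 = 7
Sum = 1 + 4 + 1 + 5 + 5 + 7 = 23
Mean = 23 / 6 = 3.83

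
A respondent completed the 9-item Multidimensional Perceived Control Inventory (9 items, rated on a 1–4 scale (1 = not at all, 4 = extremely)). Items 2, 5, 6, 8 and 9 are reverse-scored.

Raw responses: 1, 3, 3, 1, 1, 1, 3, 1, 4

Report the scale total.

23

Apply reverse scoring (on a 1–4 scale, reversed = 5 − raw):
  item 2: 5 − 3 = 2
  item 5: 5 − 1 = 4
  item 6: 5 − 1 = 4
  item 8: 5 − 1 = 4
  item 9: 5 − 4 = 1
After reverse-coding: 1, 2, 3, 1, 4, 4, 3, 4, 1
Total = 1 + 2 + 3 + 1 + 4 + 4 + 3 + 4 + 1 = 23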